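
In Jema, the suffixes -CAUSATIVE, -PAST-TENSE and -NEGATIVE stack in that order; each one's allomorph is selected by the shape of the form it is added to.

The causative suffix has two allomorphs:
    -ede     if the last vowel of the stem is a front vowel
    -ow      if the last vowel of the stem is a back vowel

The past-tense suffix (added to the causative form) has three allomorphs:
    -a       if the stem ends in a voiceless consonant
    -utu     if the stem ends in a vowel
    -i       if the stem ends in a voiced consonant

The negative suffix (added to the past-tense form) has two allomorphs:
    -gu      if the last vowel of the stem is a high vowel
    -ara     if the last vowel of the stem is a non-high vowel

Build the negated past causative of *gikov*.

*gikov* — last vowel /o/ (a back vowel) → -ow → *gikovow*.
The causative form *gikovow* — final sound /w/ (a voiced consonant) → -i → *gikovowi*.
The past-tense form *gikovowi* — last vowel /i/ (a high vowel) → -gu → *gikovowigu*.

gikovowigu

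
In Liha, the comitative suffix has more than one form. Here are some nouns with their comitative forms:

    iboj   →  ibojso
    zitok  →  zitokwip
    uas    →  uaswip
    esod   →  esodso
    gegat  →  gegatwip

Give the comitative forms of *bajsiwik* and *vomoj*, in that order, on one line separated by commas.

Looking at the final consonant of each stem: -wip when the stem ends in a voiceless consonant (*zitok*, *uas*, *gegat*); -so when the stem ends in a voiced consonant (*iboj*, *esod*).
Since the final consonant of *bajsiwik* is /k/ (voiceless), it takes -wip, giving *bajsiwikwip*.
*vomoj*: final consonant = /j/, voiced → -so → *vomojso*.

bajsiwikwip, vomojso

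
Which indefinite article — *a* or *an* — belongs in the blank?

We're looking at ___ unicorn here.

a

The indefinite article is chosen by the initial *sound* of the following word, not its spelling.
*unicorn* begins with the sound /juː/ (u pronounced /juː/) — a consonant sound.
So the article is *a*: We're looking at a unicorn here.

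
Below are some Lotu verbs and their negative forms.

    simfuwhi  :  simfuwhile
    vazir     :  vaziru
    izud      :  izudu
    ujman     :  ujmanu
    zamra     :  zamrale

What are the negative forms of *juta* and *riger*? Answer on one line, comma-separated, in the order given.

The suffix is conditioned by the final sound: -u when the stem ends in a consonant (*vazir*, *izud*, *ujman*); -le when the stem ends in a vowel (*simfuwhi*, *zamra*).
*juta*: final sound = /a/, a vowel → -le → *jutale*.
*riger* — final sound /r/ (a consonant) → -u → *rigeru*.

jutale, rigeru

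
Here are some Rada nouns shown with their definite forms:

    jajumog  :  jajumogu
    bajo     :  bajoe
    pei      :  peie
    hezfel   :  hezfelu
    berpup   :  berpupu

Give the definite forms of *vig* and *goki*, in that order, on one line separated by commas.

The suffix is conditioned by the final sound: -u when the stem ends in a consonant (*jajumog*, *hezfel*, *berpup*); -e when the stem ends in a vowel (*bajo*, *pei*).
*vig*: final sound = /g/, a consonant → -u → *vigu*.
*goki*: final sound = /i/, a vowel → -e → *gokie*.

vigu, gokie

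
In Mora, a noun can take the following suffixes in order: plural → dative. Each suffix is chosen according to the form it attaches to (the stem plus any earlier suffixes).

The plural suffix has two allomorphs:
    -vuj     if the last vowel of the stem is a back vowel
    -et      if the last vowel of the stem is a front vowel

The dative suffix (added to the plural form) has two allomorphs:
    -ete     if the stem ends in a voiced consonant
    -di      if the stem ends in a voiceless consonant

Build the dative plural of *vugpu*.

vugpuvujete

*vugpu* — last vowel /u/ (a back vowel) → -vuj → *vugpuvuj*.
The plural form *vugpuvuj*: final consonant = /j/, voiced → -ete → *vugpuvujete*.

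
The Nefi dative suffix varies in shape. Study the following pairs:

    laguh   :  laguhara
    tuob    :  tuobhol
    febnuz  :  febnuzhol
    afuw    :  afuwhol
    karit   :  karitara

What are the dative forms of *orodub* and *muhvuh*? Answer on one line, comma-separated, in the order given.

orodubhol, muhvuhara

Looking at the final consonant of each stem: -ara when the stem ends in a voiceless consonant (*laguh*, *karit*); -hol when the stem ends in a voiced consonant (*tuob*, *febnuz*, *afuw*).
The final consonant of *orodub* is /b/, which is voiced, so the suffix is -hol, giving *orodubhol*.
*muhvuh* — final consonant /h/ (voiceless) → -ara → *muhvuhara*.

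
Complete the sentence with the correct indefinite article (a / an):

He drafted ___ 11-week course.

The indefinite article is chosen by the initial *sound* of the following word, not its spelling.
The number *11* is spoken "eleven", beginning with /ɪˈlɛvən/ — a vowel sound.
So the article is *an*: He drafted an 11-week course.

an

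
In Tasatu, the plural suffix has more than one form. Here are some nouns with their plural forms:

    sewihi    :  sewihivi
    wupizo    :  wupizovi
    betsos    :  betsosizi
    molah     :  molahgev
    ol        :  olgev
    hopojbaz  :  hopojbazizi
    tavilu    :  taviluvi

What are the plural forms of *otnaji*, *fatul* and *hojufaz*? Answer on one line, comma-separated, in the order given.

The alternation tracks the final sound of the stem — -izi when the stem ends in a sibilant (*betsos*, *hopojbaz*); -gev when the stem ends in a non-sibilant consonant (*molah*, *ol*); -vi when the stem ends in a vowel (*sewihi*, *wupizo*, *tavilu*).
*otnaji*: final sound = /i/, a vowel → -vi → *otnajivi*.
*fatul*: final sound = /l/, a non-sibilant consonant → -gev → *fatulgev*.
Since the final sound of *hojufaz* is /z/ (a sibilant), it takes -izi, giving *hojufazizi*.

otnajivi, fatulgev, hojufazizi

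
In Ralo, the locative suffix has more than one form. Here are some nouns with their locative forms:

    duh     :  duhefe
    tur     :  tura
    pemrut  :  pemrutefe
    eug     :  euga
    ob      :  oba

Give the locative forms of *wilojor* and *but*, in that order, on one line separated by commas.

wilojora, butefe

The alternation tracks the final consonant of the stem — -efe when the stem ends in a voiceless consonant (*duh*, *pemrut*); -a when the stem ends in a voiced consonant (*tur*, *eug*, *ob*).
*wilojor*: final consonant = /r/, voiced → -a → *wilojora*.
*but* — final consonant /t/ (voiceless) → -efe → *butefe*.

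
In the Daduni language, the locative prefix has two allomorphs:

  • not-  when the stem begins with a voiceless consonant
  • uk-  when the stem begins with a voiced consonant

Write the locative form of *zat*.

*zat*: first consonant = /z/, voiced → uk- → *ukzat*.

ukzat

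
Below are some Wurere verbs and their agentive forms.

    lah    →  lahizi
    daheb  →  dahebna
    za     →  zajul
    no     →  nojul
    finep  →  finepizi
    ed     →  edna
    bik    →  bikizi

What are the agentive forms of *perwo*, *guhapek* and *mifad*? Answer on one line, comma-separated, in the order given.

perwojul, guhapekizi, mifadna

The pattern is voicing of the final sound: -izi when the stem ends in a voiceless consonant (*lah*, *finep*, *bik*); -na when the stem ends in a voiced consonant (*daheb*, *ed*); -jul when the stem ends in a vowel (*za*, *no*).
*perwo* — final sound /o/ (a vowel) → -jul → *perwojul*.
*guhapek* — final sound /k/ (a voiceless consonant) → -izi → *guhapekizi*.
Since the final sound of *mifad* is /d/ (a voiced consonant), it takes -na, giving *mifadna*.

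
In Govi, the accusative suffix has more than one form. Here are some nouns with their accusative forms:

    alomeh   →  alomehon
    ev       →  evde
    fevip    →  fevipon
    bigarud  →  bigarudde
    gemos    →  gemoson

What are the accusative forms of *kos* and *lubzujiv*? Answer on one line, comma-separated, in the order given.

koson, lubzujivde

The alternation tracks the final consonant of the stem — -on when the stem ends in a voiceless consonant (*alomeh*, *fevip*, *gemos*); -de when the stem ends in a voiced consonant (*ev*, *bigarud*).
*kos* — final consonant /s/ (voiceless) → -on → *koson*.
*lubzujiv*: final consonant = /v/, voiced → -de → *lubzujivde*.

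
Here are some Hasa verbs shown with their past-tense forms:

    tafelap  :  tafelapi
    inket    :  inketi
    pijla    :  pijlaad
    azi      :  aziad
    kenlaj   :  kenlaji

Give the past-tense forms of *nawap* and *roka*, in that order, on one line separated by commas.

nawapi, rokaad

Looking at the final sound of each stem: -i when the stem ends in a consonant (*tafelap*, *inket*, *kenlaj*); -ad when the stem ends in a vowel (*pijla*, *azi*).
*nawap* — final sound /p/ (a consonant) → -i → *nawapi*.
The final sound of *roka* is /a/, which is a vowel, so the suffix is -ad, giving *rokaad*.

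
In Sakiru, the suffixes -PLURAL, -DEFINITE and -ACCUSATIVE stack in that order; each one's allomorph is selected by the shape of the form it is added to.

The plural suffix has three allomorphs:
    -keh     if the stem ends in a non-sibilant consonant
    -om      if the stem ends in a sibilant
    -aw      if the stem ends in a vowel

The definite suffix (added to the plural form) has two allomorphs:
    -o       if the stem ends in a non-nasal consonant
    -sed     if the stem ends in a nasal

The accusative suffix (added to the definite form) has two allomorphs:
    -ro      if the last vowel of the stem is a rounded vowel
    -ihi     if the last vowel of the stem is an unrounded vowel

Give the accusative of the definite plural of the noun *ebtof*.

*ebtof* — final sound /f/ (a non-sibilant consonant) → -keh → *ebtofkeh*.
Since the final consonant of the plural form *ebtofkeh* is /h/ (non-nasal), it takes -o, giving *ebtofkeho*.
The definite form *ebtofkeho*: last vowel = /o/, a rounded vowel → -ro → *ebtofkehoro*.

ebtofkehoro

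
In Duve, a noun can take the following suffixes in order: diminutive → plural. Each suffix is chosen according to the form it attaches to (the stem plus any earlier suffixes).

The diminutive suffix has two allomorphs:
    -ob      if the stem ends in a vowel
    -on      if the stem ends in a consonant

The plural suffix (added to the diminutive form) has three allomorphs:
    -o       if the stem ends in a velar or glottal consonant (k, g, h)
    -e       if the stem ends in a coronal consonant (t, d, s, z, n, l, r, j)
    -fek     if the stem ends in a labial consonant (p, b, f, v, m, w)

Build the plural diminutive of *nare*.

Since the final sound of *nare* is /e/ (a vowel), it takes -ob, giving *nareob*.
Since the final consonant of the diminutive form *nareob* is /b/ (labial), it takes -fek, giving *nareobfek*.

nareobfek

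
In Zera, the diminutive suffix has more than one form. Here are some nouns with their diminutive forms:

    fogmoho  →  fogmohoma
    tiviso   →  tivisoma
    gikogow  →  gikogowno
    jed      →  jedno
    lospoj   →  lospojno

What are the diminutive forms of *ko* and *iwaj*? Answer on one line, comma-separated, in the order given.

koma, iwajno

Looking at the final sound of each stem: -no when the stem ends in a consonant (*gikogow*, *jed*, *lospoj*); -ma when the stem ends in a vowel (*fogmoho*, *tiviso*).
Since the final sound of *ko* is /o/ (a vowel), it takes -ma, giving *koma*.
Since the final sound of *iwaj* is /j/ (a consonant), it takes -no, giving *iwajno*.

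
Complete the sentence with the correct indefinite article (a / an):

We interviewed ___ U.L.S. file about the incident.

The indefinite article is chosen by the initial *sound* of the following word, not its spelling.
The initialism *U.L.S.* is read letter by letter; the first letter, U, is pronounced /juː/, which begins with a consonant sound.
So the article is *a*: We interviewed a U.L.S. file about the incident.

a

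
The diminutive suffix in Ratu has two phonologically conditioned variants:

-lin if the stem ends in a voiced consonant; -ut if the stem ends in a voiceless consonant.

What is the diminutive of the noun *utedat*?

*utedat*: final consonant = /t/, voiceless → -ut → *utedatut*.

utedatut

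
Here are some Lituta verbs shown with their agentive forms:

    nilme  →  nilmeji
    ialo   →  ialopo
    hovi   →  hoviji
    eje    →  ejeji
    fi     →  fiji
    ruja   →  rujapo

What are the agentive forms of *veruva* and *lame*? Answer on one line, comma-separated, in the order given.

Looking at the last vowel of each stem: -ji when the last vowel of the stem is a front vowel (*nilme*, *hovi*, *eje*, *fi*); -po when the last vowel of the stem is a back vowel (*ialo*, *ruja*).
*veruva* — last vowel /a/ (a back vowel) → -po → *veruvapo*.
The last vowel of *lame* is /e/, which is a front vowel, so the suffix is -ji, giving *lameji*.

veruvapo, lameji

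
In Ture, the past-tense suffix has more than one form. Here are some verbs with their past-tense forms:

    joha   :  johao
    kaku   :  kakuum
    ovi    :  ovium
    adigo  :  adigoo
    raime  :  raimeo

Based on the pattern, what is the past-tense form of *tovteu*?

The pattern is height harmony: -um when the last vowel of the stem is a high vowel (*kaku*, *ovi*); -o when the last vowel of the stem is a non-high vowel (*joha*, *adigo*, *raime*).
*tovteu* — last vowel /u/ (a high vowel) → -um → *tovteuum*.

tovteuum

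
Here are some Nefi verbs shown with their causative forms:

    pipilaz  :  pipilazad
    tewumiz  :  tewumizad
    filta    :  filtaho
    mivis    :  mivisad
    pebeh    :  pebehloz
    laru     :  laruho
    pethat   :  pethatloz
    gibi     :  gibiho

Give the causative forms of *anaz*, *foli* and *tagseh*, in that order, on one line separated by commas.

The suffix is conditioned by the final sound: -ad when the stem ends in a sibilant (*pipilaz*, *tewumiz*, *mivis*); -loz when the stem ends in a non-sibilant consonant (*pebeh*, *pethat*); -ho when the stem ends in a vowel (*filta*, *laru*, *gibi*).
*anaz* — final sound /z/ (a sibilant) → -ad → *anazad*.
The final sound of *foli* is /i/, which is a vowel, so the suffix is -ho, giving *foliho*.
The final sound of *tagseh* is /h/, which is a non-sibilant consonant, so the suffix is -loz, giving *tagsehloz*.

anazad, foliho, tagsehloz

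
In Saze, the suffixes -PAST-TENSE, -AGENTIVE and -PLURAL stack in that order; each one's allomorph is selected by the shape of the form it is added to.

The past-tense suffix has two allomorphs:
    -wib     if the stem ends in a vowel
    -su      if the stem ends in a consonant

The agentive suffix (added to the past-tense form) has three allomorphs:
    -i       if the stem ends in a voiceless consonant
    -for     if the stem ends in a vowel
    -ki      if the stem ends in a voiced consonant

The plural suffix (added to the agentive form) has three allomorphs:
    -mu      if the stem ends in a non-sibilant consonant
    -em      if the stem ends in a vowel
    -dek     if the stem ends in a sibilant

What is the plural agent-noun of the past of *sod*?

sodsuformu

*sod* — final sound /d/ (a consonant) → -su → *sodsu*.
The past-tense form *sodsu* — final sound /u/ (a vowel) → -for → *sodsufor*.
Since the final sound of the agentive form *sodsufor* is /r/ (a non-sibilant consonant), it takes -mu, giving *sodsuformu*.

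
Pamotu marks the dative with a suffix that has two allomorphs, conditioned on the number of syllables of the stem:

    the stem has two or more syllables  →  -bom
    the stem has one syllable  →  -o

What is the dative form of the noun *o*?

*o* has one syllable, so the suffix is -o, giving *oo*.

oo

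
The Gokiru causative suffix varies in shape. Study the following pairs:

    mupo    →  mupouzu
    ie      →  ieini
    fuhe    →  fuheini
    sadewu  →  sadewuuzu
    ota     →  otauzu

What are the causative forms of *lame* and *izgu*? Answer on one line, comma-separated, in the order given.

The alternation tracks the last vowel of the stem — -ini when the last vowel of the stem is a front vowel (*ie*, *fuhe*); -uzu when the last vowel of the stem is a back vowel (*mupo*, *sadewu*, *ota*).
*lame* — last vowel /e/ (a front vowel) → -ini → *lameini*.
Since the last vowel of *izgu* is /u/ (a back vowel), it takes -uzu, giving *izguuzu*.

lameini, izguuzu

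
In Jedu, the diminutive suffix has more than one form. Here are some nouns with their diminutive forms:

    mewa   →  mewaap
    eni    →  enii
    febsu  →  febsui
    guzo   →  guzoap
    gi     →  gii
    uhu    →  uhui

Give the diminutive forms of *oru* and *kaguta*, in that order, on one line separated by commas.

The suffix is conditioned by the last vowel: -i when the last vowel of the stem is a high vowel (*eni*, *febsu*, *gi*, *uhu*); -ap when the last vowel of the stem is a non-high vowel (*mewa*, *guzo*).
Since the last vowel of *oru* is /u/ (a high vowel), it takes -i, giving *orui*.
The last vowel of *kaguta* is /a/, which is a non-high vowel, so the suffix is -ap, giving *kagutaap*.

orui, kagutaap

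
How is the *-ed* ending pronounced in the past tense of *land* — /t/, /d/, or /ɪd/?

The stem *land* ends in /t/ or /d/.
The -ed suffix is realized as /ɪd/ after /t, d/; as /t/ after other voiceless consonants; and as /d/ after other voiced sounds.
So -ed on *land* is pronounced /ɪd/.

/ɪd/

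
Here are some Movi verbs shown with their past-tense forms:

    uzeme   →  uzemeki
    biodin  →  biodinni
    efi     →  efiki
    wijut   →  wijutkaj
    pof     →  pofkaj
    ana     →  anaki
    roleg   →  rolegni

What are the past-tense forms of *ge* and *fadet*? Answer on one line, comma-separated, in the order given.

The pattern is voicing of the final sound: -kaj when the stem ends in a voiceless consonant (*wijut*, *pof*); -ni when the stem ends in a voiced consonant (*biodin*, *roleg*); -ki when the stem ends in a vowel (*uzeme*, *efi*, *ana*).
Since the final sound of *ge* is /e/ (a vowel), it takes -ki, giving *geki*.
*fadet*: final sound = /t/, a voiceless consonant → -kaj → *fadetkaj*.

geki, fadetkaj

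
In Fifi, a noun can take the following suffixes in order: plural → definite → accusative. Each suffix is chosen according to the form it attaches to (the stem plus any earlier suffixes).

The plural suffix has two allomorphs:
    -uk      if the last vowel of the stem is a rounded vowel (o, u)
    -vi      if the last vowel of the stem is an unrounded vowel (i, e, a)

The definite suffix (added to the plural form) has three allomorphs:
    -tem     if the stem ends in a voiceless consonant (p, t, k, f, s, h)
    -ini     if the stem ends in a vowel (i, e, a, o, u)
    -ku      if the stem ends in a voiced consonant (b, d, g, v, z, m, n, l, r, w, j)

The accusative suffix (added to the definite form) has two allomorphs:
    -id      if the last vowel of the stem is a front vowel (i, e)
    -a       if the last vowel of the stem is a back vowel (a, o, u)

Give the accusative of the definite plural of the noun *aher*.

aherviiniid

The last vowel of *aher* is /e/, which is an unrounded vowel, so the plural suffix is -vi, giving *ahervi*.
The final sound of the plural form *ahervi* is /i/, which is a vowel, so the definite suffix is -ini, giving *aherviini*.
The definite form *aherviini*: last vowel = /i/, a front vowel → -id → *aherviiniid*.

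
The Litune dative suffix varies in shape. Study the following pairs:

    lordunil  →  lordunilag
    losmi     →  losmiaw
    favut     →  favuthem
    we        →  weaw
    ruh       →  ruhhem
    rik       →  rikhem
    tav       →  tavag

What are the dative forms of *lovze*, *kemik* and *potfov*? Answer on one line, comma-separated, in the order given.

Looking at the final sound of each stem: -hem when the stem ends in a voiceless consonant (*favut*, *ruh*, *rik*); -ag when the stem ends in a voiced consonant (*lordunil*, *tav*); -aw when the stem ends in a vowel (*losmi*, *we*).
The final sound of *lovze* is /e/, which is a vowel, so the suffix is -aw, giving *lovzeaw*.
*kemik*: final sound = /k/, a voiceless consonant → -hem → *kemikhem*.
*potfov* — final sound /v/ (a voiced consonant) → -ag → *potfovag*.

lovzeaw, kemikhem, potfovag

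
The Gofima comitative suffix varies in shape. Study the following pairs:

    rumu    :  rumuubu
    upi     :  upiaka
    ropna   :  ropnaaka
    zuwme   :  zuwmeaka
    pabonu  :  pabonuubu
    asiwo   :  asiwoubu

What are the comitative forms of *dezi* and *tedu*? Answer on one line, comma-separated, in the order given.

The suffix is conditioned by the last vowel: -ubu when the last vowel of the stem is a rounded vowel (*rumu*, *pabonu*, *asiwo*); -aka when the last vowel of the stem is an unrounded vowel (*upi*, *ropna*, *zuwme*).
Since the last vowel of *dezi* is /i/ (an unrounded vowel), it takes -aka, giving *deziaka*.
The last vowel of *tedu* is /u/, which is a rounded vowel, so the suffix is -ubu, giving *teduubu*.

deziaka, teduubu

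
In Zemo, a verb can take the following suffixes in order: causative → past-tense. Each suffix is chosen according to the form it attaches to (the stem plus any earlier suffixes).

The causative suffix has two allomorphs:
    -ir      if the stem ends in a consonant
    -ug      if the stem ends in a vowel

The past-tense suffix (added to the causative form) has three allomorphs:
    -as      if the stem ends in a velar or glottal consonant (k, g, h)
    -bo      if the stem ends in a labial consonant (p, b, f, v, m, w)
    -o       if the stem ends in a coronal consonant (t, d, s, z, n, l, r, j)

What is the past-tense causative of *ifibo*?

ifibougas

*ifibo*: final sound = /o/, a vowel → -ug → *ifiboug*.
The causative form *ifiboug* — final consonant /g/ (velar/glottal) → -as → *ifibougas*.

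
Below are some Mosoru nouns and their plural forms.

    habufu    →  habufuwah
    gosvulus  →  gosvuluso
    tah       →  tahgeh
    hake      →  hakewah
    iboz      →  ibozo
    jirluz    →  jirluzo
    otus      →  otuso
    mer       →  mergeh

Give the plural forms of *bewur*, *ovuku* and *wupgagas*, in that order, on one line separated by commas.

Looking at the final sound of each stem: -o when the stem ends in a sibilant (*gosvulus*, *iboz*, *jirluz*, *otus*); -geh when the stem ends in a non-sibilant consonant (*tah*, *mer*); -wah when the stem ends in a vowel (*habufu*, *hake*).
Since the final sound of *bewur* is /r/ (a non-sibilant consonant), it takes -geh, giving *bewurgeh*.
*ovuku*: final sound = /u/, a vowel → -wah → *ovukuwah*.
*wupgagas* — final sound /s/ (a sibilant) → -o → *wupgagaso*.

bewurgeh, ovukuwah, wupgagaso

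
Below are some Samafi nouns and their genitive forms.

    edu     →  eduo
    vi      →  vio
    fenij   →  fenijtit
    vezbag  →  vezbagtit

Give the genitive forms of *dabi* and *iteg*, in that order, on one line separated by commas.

dabio, itegtit

Looking at the final sound of each stem: -tit when the stem ends in a consonant (*fenij*, *vezbag*); -o when the stem ends in a vowel (*edu*, *vi*).
*dabi* — final sound /i/ (a vowel) → -o → *dabio*.
*iteg*: final sound = /g/, a consonant → -tit → *itegtit*.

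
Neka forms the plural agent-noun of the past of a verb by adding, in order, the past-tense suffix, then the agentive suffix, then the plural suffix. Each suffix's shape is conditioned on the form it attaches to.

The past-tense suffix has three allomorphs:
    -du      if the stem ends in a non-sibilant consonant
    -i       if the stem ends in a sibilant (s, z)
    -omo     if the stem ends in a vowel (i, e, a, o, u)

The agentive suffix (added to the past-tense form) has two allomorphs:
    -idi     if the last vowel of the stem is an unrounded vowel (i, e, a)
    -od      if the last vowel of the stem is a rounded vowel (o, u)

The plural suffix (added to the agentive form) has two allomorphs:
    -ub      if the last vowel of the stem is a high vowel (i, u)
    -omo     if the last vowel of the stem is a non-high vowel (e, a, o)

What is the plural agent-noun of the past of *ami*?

amiomoodomo

The final sound of *ami* is /i/, which is a vowel, so the past-tense suffix is -omo, giving *amiomo*.
The past-tense form *amiomo*: last vowel = /o/, a rounded vowel → -od → *amiomood*.
The last vowel of the agentive form *amiomood* is /o/, which is a non-high vowel, so the plural suffix is -omo, giving *amiomoodomo*.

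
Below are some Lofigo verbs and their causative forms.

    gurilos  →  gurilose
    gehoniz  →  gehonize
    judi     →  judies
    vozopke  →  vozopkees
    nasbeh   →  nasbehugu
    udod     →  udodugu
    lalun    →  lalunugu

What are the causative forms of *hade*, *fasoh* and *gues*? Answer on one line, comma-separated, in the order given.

The alternation tracks the final sound of the stem — -e when the stem ends in a sibilant (*gurilos*, *gehoniz*); -ugu when the stem ends in a non-sibilant consonant (*nasbeh*, *udod*, *lalun*); -es when the stem ends in a vowel (*judi*, *vozopke*).
Since the final sound of *hade* is /e/ (a vowel), it takes -es, giving *hadees*.
*fasoh*: final sound = /h/, a non-sibilant consonant → -ugu → *fasohugu*.
*gues* — final sound /s/ (a sibilant) → -e → *guese*.

hadees, fasohugu, guese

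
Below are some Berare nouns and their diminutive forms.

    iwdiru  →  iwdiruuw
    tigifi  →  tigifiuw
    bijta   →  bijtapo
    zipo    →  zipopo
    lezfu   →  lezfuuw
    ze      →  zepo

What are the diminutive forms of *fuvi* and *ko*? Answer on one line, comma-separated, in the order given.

Looking at the last vowel of each stem: -uw when the last vowel of the stem is a high vowel (*iwdiru*, *tigifi*, *lezfu*); -po when the last vowel of the stem is a non-high vowel (*bijta*, *zipo*, *ze*).
Since the last vowel of *fuvi* is /i/ (a high vowel), it takes -uw, giving *fuviuw*.
*ko* — last vowel /o/ (a non-high vowel) → -po → *kopo*.

fuviuw, kopo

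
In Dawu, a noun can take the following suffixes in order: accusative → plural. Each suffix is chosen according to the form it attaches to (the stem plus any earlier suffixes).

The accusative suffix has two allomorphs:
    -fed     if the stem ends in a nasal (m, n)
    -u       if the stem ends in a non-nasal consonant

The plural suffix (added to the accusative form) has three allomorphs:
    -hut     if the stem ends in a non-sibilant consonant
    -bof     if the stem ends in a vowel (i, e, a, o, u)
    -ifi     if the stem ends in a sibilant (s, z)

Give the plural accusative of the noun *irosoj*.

irosojubof

Since the final consonant of *irosoj* is /j/ (non-nasal), it takes -u, giving *irosoju*.
The accusative form *irosoju* — final sound /u/ (a vowel) → -bof → *irosojubof*.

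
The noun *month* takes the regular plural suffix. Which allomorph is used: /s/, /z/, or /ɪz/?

The stem *month* ends in a voiceless non-sibilant consonant.
The plural suffix surfaces as /ɪz/ after sibilants, /s/ after other voiceless consonants, and /z/ after other voiced sounds.
So the plural -s on *month* is pronounced /s/.

/s/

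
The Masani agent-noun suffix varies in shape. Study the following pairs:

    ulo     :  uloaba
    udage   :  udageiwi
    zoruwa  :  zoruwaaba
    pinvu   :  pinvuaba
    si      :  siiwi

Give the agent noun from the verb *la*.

The alternation tracks the last vowel of the stem — -iwi when the last vowel of the stem is a front vowel (*udage*, *si*); -aba when the last vowel of the stem is a back vowel (*ulo*, *zoruwa*, *pinvu*).
The last vowel of *la* is /a/, which is a back vowel, so the suffix is -aba, giving *laaba*.

laaba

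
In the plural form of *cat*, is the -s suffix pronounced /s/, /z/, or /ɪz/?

The stem *cat* ends in a voiceless non-sibilant consonant.
The plural suffix surfaces as /ɪz/ after sibilants, /s/ after other voiceless consonants, and /z/ after other voiced sounds.
So the plural -s on *cat* is pronounced /s/.

/s/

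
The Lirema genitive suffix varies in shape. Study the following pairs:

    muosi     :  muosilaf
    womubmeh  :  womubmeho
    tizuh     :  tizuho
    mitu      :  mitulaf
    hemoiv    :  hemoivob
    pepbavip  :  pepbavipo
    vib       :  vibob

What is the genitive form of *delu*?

The suffix is conditioned by the final sound: -o when the stem ends in a voiceless consonant (*womubmeh*, *tizuh*, *pepbavip*); -ob when the stem ends in a voiced consonant (*hemoiv*, *vib*); -laf when the stem ends in a vowel (*muosi*, *mitu*).
*delu* — final sound /u/ (a vowel) → -laf → *delulaf*.

delulaf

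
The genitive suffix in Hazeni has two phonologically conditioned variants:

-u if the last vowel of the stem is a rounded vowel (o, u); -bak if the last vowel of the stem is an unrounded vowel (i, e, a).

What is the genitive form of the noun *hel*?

*hel*: last vowel = /e/, an unrounded vowel → -bak → *helbak*.

helbak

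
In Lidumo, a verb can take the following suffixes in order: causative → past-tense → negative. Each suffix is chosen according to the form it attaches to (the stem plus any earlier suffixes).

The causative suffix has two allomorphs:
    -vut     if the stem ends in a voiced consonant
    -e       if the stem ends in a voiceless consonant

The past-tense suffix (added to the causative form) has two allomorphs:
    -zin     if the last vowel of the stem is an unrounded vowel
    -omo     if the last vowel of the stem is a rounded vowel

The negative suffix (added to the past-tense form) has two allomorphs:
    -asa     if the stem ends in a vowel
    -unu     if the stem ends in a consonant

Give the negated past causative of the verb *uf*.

ufezinunu

*uf*: final consonant = /f/, voiceless → -e → *ufe*.
Since the last vowel of the causative form *ufe* is /e/ (an unrounded vowel), it takes -zin, giving *ufezin*.
The final sound of the past-tense form *ufezin* is /n/, which is a consonant, so the negative suffix is -unu, giving *ufezinunu*.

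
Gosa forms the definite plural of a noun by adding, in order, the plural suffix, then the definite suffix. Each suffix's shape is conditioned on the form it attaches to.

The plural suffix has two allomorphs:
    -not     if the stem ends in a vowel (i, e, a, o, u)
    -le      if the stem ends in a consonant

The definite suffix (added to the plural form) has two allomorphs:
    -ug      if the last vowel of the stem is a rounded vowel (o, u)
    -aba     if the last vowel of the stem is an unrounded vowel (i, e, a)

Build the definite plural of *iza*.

izanotug

Since the final sound of *iza* is /a/ (a vowel), it takes -not, giving *izanot*.
The last vowel of the plural form *izanot* is /o/, which is a rounded vowel, so the definite suffix is -ug, giving *izanotug*.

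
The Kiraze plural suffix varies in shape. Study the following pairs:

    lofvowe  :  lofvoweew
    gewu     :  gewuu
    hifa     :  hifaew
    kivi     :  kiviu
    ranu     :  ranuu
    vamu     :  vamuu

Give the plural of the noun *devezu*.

The alternation tracks the last vowel of the stem — -u when the last vowel of the stem is a high vowel (*gewu*, *kivi*, *ranu*, *vamu*); -ew when the last vowel of the stem is a non-high vowel (*lofvowe*, *hifa*).
*devezu* — last vowel /u/ (a high vowel) → -u → *devezuu*.

devezuu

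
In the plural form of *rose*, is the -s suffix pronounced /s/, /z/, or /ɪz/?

/ɪz/

The stem *rose* ends in a sibilant (/s, z, ʃ, ʒ, tʃ, dʒ/).
The plural suffix surfaces as /ɪz/ after sibilants, /s/ after other voiceless consonants, and /z/ after other voiced sounds.
So the plural -s on *rose* is pronounced /ɪz/.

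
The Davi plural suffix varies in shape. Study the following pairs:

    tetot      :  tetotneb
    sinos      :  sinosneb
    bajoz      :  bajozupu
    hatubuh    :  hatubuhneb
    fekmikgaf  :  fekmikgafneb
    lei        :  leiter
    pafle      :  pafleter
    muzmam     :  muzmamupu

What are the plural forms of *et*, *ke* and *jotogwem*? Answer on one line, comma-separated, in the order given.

etneb, keter, jotogwemupu

The pattern is voicing of the final sound: -neb when the stem ends in a voiceless consonant (*tetot*, *sinos*, *hatubuh*, *fekmikgaf*); -upu when the stem ends in a voiced consonant (*bajoz*, *muzmam*); -ter when the stem ends in a vowel (*lei*, *pafle*).
*et*: final sound = /t/, a voiceless consonant → -neb → *etneb*.
*ke*: final sound = /e/, a vowel → -ter → *keter*.
Since the final sound of *jotogwem* is /m/ (a voiced consonant), it takes -upu, giving *jotogwemupu*.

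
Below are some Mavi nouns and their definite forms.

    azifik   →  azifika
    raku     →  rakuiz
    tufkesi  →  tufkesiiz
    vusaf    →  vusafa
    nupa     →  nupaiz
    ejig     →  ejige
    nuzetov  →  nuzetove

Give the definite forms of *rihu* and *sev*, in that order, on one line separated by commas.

rihuiz, seve

Looking at the final sound of each stem: -a when the stem ends in a voiceless consonant (*azifik*, *vusaf*); -e when the stem ends in a voiced consonant (*ejig*, *nuzetov*); -iz when the stem ends in a vowel (*raku*, *tufkesi*, *nupa*).
*rihu*: final sound = /u/, a vowel → -iz → *rihuiz*.
*sev* — final sound /v/ (a voiced consonant) → -e → *seve*.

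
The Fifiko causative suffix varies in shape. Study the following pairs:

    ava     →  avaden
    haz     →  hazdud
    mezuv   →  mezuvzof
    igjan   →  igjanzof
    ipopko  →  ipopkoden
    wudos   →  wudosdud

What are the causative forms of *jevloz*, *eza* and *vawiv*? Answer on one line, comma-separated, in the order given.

jevlozdud, ezaden, vawivzof

The alternation tracks the final sound of the stem — -dud when the stem ends in a sibilant (*haz*, *wudos*); -zof when the stem ends in a non-sibilant consonant (*mezuv*, *igjan*); -den when the stem ends in a vowel (*ava*, *ipopko*).
Since the final sound of *jevloz* is /z/ (a sibilant), it takes -dud, giving *jevlozdud*.
*eza*: final sound = /a/, a vowel → -den → *ezaden*.
The final sound of *vawiv* is /v/, which is a non-sibilant consonant, so the suffix is -zof, giving *vawivzof*.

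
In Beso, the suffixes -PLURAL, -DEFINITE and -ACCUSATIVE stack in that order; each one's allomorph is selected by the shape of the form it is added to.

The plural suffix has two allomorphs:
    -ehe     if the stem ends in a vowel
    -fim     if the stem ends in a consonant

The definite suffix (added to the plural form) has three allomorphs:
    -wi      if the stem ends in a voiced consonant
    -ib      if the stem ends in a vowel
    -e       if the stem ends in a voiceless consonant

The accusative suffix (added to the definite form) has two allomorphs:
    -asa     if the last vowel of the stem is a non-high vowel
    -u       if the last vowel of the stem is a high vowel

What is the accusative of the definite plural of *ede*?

edeeheibu

*ede* — final sound /e/ (a vowel) → -ehe → *edeehe*.
The plural form *edeehe*: final sound = /e/, a vowel → -ib → *edeeheib*.
The definite form *edeeheib*: last vowel = /i/, a high vowel → -u → *edeeheibu*.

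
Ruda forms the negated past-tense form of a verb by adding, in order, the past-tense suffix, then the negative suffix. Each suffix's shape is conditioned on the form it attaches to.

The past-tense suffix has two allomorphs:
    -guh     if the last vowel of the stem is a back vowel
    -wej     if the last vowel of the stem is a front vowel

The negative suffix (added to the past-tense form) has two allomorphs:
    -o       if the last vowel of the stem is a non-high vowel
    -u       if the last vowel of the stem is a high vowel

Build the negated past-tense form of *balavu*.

balavuguhu

*balavu*: last vowel = /u/, a back vowel → -guh → *balavuguh*.
The past-tense form *balavuguh* — last vowel /u/ (a high vowel) → -u → *balavuguhu*.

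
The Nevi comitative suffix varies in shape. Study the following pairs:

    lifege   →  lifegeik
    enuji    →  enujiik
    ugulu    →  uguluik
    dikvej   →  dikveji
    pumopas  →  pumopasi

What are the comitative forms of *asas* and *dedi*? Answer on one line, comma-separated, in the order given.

The alternation tracks the final sound of the stem — -i when the stem ends in a consonant (*dikvej*, *pumopas*); -ik when the stem ends in a vowel (*lifege*, *enuji*, *ugulu*).
Since the final sound of *asas* is /s/ (a consonant), it takes -i, giving *asasi*.
Since the final sound of *dedi* is /i/ (a vowel), it takes -ik, giving *dediik*.

asasi, dediik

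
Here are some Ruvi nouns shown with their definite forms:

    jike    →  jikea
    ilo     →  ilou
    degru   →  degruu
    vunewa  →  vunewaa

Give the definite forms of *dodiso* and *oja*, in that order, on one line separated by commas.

The suffix is conditioned by the last vowel: -u when the last vowel of the stem is a rounded vowel (*ilo*, *degru*); -a when the last vowel of the stem is an unrounded vowel (*jike*, *vunewa*).
*dodiso* — last vowel /o/ (a rounded vowel) → -u → *dodisou*.
Since the last vowel of *oja* is /a/ (an unrounded vowel), it takes -a, giving *ojaa*.

dodisou, ojaa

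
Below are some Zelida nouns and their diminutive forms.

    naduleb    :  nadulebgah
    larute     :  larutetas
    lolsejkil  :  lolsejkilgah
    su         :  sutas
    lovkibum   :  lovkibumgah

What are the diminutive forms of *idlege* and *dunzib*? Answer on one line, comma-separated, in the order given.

The suffix is conditioned by the final sound: -gah when the stem ends in a consonant (*naduleb*, *lolsejkil*, *lovkibum*); -tas when the stem ends in a vowel (*larute*, *su*).
The final sound of *idlege* is /e/, which is a vowel, so the suffix is -tas, giving *idlegetas*.
The final sound of *dunzib* is /b/, which is a consonant, so the suffix is -gah, giving *dunzibgah*.

idlegetas, dunzibgah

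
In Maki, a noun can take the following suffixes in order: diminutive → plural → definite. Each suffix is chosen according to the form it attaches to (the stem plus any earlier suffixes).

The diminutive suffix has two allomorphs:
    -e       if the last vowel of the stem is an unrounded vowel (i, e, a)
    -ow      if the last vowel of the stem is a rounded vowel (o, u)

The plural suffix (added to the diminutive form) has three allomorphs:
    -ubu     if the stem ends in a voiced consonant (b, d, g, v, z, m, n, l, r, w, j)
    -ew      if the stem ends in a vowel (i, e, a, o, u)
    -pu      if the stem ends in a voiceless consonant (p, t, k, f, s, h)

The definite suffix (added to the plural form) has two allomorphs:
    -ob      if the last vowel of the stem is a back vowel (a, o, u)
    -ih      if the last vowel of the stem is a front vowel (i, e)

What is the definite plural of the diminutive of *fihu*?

fihuowubuob

*fihu*: last vowel = /u/, a rounded vowel → -ow → *fihuow*.
The diminutive form *fihuow*: final sound = /w/, a voiced consonant → -ubu → *fihuowubu*.
The last vowel of the plural form *fihuowubu* is /u/, which is a back vowel, so the definite suffix is -ob, giving *fihuowubuob*.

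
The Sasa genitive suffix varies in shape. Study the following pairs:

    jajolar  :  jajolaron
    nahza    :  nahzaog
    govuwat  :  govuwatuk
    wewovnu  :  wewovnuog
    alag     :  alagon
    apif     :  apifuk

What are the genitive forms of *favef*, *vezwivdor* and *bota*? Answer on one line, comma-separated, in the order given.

favefuk, vezwivdoron, botaog

The suffix is conditioned by the final sound: -uk when the stem ends in a voiceless consonant (*govuwat*, *apif*); -on when the stem ends in a voiced consonant (*jajolar*, *alag*); -og when the stem ends in a vowel (*nahza*, *wewovnu*).
*favef* — final sound /f/ (a voiceless consonant) → -uk → *favefuk*.
Since the final sound of *vezwivdor* is /r/ (a voiced consonant), it takes -on, giving *vezwivdoron*.
*bota*: final sound = /a/, a vowel → -og → *botaog*.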